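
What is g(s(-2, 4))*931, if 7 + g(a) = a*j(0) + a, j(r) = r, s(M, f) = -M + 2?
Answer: -2793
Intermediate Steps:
s(M, f) = 2 - M
g(a) = -7 + a (g(a) = -7 + (a*0 + a) = -7 + (0 + a) = -7 + a)
g(s(-2, 4))*931 = (-7 + (2 - 1*(-2)))*931 = (-7 + (2 + 2))*931 = (-7 + 4)*931 = -3*931 = -2793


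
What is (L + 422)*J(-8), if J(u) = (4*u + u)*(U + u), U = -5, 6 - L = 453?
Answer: -13000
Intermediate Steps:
L = -447 (L = 6 - 1*453 = 6 - 453 = -447)
J(u) = 5*u*(-5 + u) (J(u) = (4*u + u)*(-5 + u) = (5*u)*(-5 + u) = 5*u*(-5 + u))
(L + 422)*J(-8) = (-447 + 422)*(5*(-8)*(-5 - 8)) = -125*(-8)*(-13) = -25*520 = -13000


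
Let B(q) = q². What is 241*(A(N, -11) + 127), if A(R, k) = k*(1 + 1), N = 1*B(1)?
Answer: 25305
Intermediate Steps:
N = 1 (N = 1*1² = 1*1 = 1)
A(R, k) = 2*k (A(R, k) = k*2 = 2*k)
241*(A(N, -11) + 127) = 241*(2*(-11) + 127) = 241*(-22 + 127) = 241*105 = 25305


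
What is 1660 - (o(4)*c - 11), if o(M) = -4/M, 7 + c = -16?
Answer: 1648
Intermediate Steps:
c = -23 (c = -7 - 16 = -23)
1660 - (o(4)*c - 11) = 1660 - (-4/4*(-23) - 11) = 1660 - (-4*¼*(-23) - 11) = 1660 - (-1*(-23) - 11) = 1660 - (23 - 11) = 1660 - 1*12 = 1660 - 12 = 1648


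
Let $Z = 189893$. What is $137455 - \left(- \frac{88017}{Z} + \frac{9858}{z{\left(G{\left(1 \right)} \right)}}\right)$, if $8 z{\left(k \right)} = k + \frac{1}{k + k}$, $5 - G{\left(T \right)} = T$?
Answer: $\frac{22471352380}{189893} \approx 1.1834 \cdot 10^{5}$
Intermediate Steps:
$G{\left(T \right)} = 5 - T$
$z{\left(k \right)} = \frac{k}{8} + \frac{1}{16 k}$ ($z{\left(k \right)} = \frac{k + \frac{1}{k + k}}{8} = \frac{k + \frac{1}{2 k}}{8} = \frac{k}{8} + \frac{1}{16 k}$)
$137455 - \left(- \frac{88017}{Z} + \frac{9858}{z{\left(G{\left(1 \right)} \right)}}\right) = 137455 - \left(- \frac{88017}{189893} + \frac{9858}{\frac{5 - 1}{8} + \frac{1}{16 \left(5 - 1\right)}}\right) = 137455 - \left(\left(-88017\right) \frac{1}{189893} + \frac{9858}{\frac{5 - 1}{8} + \frac{1}{16 \left(5 - 1\right)}}\right) = 137455 - \left(- \frac{88017}{189893} + \frac{9858}{\frac{1}{8} \cdot 4 + \frac{1}{16 \cdot 4}}\right) = 137455 - \left(- \frac{88017}{189893} + \frac{9858}{\frac{1}{2} + \frac{1}{16} \cdot \frac{1}{4}}\right) = 137455 - \left(- \frac{88017}{189893} + \frac{9858}{\frac{1}{2} + \frac{1}{64}}\right) = 137455 - \left(- \frac{88017}{189893} + \frac{9858}{\frac{33}{64}}\right) = 137455 - \left(- \frac{88017}{189893} + 9858 \cdot \frac{64}{33}\right) = 137455 - \left(- \frac{88017}{189893} + \frac{210304}{11}\right) = 137455 - \frac{3630389935}{189893} = \frac{22471352380}{189893}$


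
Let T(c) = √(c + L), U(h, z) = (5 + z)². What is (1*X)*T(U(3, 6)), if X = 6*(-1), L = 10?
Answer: -6*√131 ≈ -68.673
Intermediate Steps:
X = -6
T(c) = √(10 + c) (T(c) = √(c + 10) = √(10 + c))
(1*X)*T(U(3, 6)) = (1*(-6))*√(10 + (5 + 6)²) = -6*√(10 + 11²) = -6*√(10 + 121) = -6*√131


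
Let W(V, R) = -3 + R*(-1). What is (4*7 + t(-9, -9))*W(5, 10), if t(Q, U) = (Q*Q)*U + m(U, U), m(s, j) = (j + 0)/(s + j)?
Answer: 18213/2 ≈ 9106.5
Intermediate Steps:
m(s, j) = j/(j + s)
t(Q, U) = ½ + U*Q² (t(Q, U) = (Q*Q)*U + U/(U + U) = Q²*U + U/((2*U)) = U*Q² + U*(1/(2*U)) = U*Q² + ½ = ½ + U*Q²)
W(V, R) = -3 - R
(4*7 + t(-9, -9))*W(5, 10) = (4*7 + (½ - 9*(-9)²))*(-3 - 1*10) = (28 + (½ - 9*81))*(-3 - 10) = (28 + (½ - 729))*(-13) = (28 - 1457/2)*(-13) = -1401/2*(-13) = 18213/2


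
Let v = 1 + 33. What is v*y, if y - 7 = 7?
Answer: 476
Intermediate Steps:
v = 34
y = 14 (y = 7 + 7 = 14)
v*y = 34*14 = 476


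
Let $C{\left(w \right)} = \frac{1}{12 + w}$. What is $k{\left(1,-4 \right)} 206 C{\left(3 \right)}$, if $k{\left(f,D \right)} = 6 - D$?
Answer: $\frac{412}{3} \approx 137.33$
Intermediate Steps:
$k{\left(1,-4 \right)} 206 C{\left(3 \right)} = \frac{\left(6 - -4\right) 206}{12 + 3} = \frac{\left(6 + 4\right) 206}{15} = 10 \cdot 206 \cdot \frac{1}{15} = 2060 \cdot \frac{1}{15} = \frac{412}{3}$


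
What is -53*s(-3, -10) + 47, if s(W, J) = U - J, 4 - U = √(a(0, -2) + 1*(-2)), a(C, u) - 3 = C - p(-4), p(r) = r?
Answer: -695 + 53*√5 ≈ -576.49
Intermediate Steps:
a(C, u) = 7 + C (a(C, u) = 3 + (C - 1*(-4)) = 3 + (C + 4) = 3 + (4 + C) = 7 + C)
U = 4 - √5 (U = 4 - √((7 + 0) + 1*(-2)) = 4 - √(7 - 2) = 4 - √5 ≈ 1.7639)
s(W, J) = 4 - J - √5 (s(W, J) = (4 - √5) - J = 4 - J - √5)
-53*s(-3, -10) + 47 = -53*(4 - 1*(-10) - √5) + 47 = -53*(4 + 10 - √5) + 47 = -53*(14 - √5) + 47 = (-742 + 53*√5) + 47 = -695 + 53*√5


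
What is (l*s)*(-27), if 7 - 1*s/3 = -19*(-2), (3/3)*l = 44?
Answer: 110484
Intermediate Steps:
l = 44
s = -93 (s = 21 - (-57)*(-2) = 21 - 3*38 = 21 - 114 = -93)
(l*s)*(-27) = (44*(-93))*(-27) = -4092*(-27) = 110484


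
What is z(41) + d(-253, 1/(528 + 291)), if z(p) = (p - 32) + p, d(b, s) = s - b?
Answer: 248158/819 ≈ 303.00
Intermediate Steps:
z(p) = -32 + 2*p (z(p) = (-32 + p) + p = -32 + 2*p)
z(41) + d(-253, 1/(528 + 291)) = (-32 + 2*41) + (1/(528 + 291) - 1*(-253)) = (-32 + 82) + (1/819 + 253) = 50 + (1/819 + 253) = 50 + 207208/819 = 248158/819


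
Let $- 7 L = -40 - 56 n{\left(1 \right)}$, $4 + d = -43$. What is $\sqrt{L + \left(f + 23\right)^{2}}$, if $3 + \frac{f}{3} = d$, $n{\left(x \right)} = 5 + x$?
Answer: $\frac{\sqrt{792953}}{7} \approx 127.21$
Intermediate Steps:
$d = -47$ ($d = -4 - 43 = -47$)
$f = -150$ ($f = -9 + 3 \left(-47\right) = -9 - 141 = -150$)
$L = \frac{376}{7}$ ($L = - \frac{-40 - 56 \left(5 + 1\right)}{7} = - \frac{-40 - 336}{7} = \left(- \frac{1}{7}\right) \left(-376\right) = \frac{376}{7} \approx 53.714$)
$\sqrt{L + \left(f + 23\right)^{2}} = \sqrt{\frac{376}{7} + \left(-150 + 23\right)^{2}} = \sqrt{\frac{376}{7} + \left(-127\right)^{2}} = \sqrt{\frac{376}{7} + 16129} = \sqrt{\frac{113279}{7}} = \frac{\sqrt{792953}}{7}$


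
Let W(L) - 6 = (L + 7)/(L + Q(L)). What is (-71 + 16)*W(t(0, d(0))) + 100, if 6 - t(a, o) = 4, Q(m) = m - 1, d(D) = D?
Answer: -395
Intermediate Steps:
Q(m) = -1 + m
t(a, o) = 2 (t(a, o) = 6 - 1*4 = 6 - 4 = 2)
W(L) = 6 + (7 + L)/(-1 + 2*L) (W(L) = 6 + (L + 7)/(L + (-1 + L)) = 6 + (7 + L)/(-1 + 2*L))
(-71 + 16)*W(t(0, d(0))) + 100 = (-71 + 16)*((1 + 13*2)/(-1 + 2*2)) + 100 = -55*(1 + 26)/(-1 + 4) + 100 = -55*27/3 + 100 = -55*9 + 100 = -495 + 100 = -395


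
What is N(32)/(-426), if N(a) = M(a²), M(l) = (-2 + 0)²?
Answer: -2/213 ≈ -0.0093897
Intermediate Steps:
M(l) = 4 (M(l) = (-2)² = 4)
N(a) = 4
N(32)/(-426) = 4/(-426) = 4*(-1/426) = -2/213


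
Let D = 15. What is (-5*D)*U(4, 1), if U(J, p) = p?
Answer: -75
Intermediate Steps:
(-5*D)*U(4, 1) = -5*15*1 = -75*1 = -75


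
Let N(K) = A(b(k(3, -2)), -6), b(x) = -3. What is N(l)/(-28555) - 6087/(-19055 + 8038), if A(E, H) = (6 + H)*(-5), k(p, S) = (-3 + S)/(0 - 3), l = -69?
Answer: 6087/11017 ≈ 0.55251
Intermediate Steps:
k(p, S) = 1 - S/3 (k(p, S) = (-3 + S)/(-3) = (-3 + S)*(-1/3) = 1 - S/3)
A(E, H) = -30 - 5*H
N(K) = 0 (N(K) = -30 - 5*(-6) = -30 + 30 = 0)
N(l)/(-28555) - 6087/(-19055 + 8038) = 0/(-28555) - 6087/(-19055 + 8038) = 0*(-1/28555) - 6087/(-11017) = 0 - 6087*(-1/11017) = 0 + 6087/11017 = 6087/11017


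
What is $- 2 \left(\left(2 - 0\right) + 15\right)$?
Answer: $-34$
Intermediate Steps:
$- 2 \left(\left(2 - 0\right) + 15\right) = - 2 \left(\left(2 + 0\right) + 15\right) = - 2 \left(2 + 15\right) = \left(-2\right) 17 = -34$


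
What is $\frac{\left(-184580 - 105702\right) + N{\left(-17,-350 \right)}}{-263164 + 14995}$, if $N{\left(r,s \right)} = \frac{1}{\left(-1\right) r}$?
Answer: $\frac{1644931}{1406291} \approx 1.1697$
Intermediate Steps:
$N{\left(r,s \right)} = - \frac{1}{r}$
$\frac{\left(-184580 - 105702\right) + N{\left(-17,-350 \right)}}{-263164 + 14995} = \frac{\left(-184580 - 105702\right) - \frac{1}{-17}}{-263164 + 14995} = \frac{\left(-184580 - 105702\right) - - \frac{1}{17}}{-248169} = \left(-290282 + \frac{1}{17}\right) \left(- \frac{1}{248169}\right) = \left(- \frac{4934793}{17}\right) \left(- \frac{1}{248169}\right) = \frac{1644931}{1406291}$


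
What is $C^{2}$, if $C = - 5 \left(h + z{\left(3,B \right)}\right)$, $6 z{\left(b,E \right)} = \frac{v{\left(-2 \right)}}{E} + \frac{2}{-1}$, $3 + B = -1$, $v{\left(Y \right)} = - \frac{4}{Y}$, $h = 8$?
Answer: $\frac{207025}{144} \approx 1437.7$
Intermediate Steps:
$B = -4$ ($B = -3 - 1 = -4$)
$z{\left(b,E \right)} = - \frac{1}{3} + \frac{1}{3 E}$ ($z{\left(b,E \right)} = \frac{\frac{\left(-4\right) \frac{1}{-2}}{E} + \frac{2}{-1}}{6} = \frac{\frac{\left(-4\right) \left(- \frac{1}{2}\right)}{E} + 2 \left(-1\right)}{6} = \frac{\frac{2}{E} - 2}{6} = \frac{-2 + \frac{2}{E}}{6} = - \frac{1}{3} + \frac{1}{3 E}$)
$C = - \frac{455}{12}$ ($C = - 5 \left(8 + \frac{1 - -4}{3 \left(-4\right)}\right) = - 5 \left(8 + \frac{1}{3} \left(- \frac{1}{4}\right) \left(1 + 4\right)\right) = - 5 \left(8 + \frac{1}{3} \left(- \frac{1}{4}\right) 5\right) = - 5 \left(8 - \frac{5}{12}\right) = \left(-5\right) \frac{91}{12} = - \frac{455}{12} \approx -37.917$)
$C^{2} = \left(- \frac{455}{12}\right)^{2} = \frac{207025}{144}$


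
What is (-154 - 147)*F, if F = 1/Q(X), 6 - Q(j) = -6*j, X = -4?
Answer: 301/18 ≈ 16.722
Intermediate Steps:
Q(j) = 6 + 6*j (Q(j) = 6 - (-6)*j = 6 + 6*j)
F = -1/18 (F = 1/(6 + 6*(-4)) = 1/(6 - 24) = 1/(-18) = -1/18 ≈ -0.055556)
(-154 - 147)*F = (-154 - 147)*(-1/18) = -301*(-1/18) = 301/18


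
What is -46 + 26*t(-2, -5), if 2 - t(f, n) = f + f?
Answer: 110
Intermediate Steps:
t(f, n) = 2 - 2*f (t(f, n) = 2 - (f + f) = 2 - 2*f)
-46 + 26*t(-2, -5) = -46 + 26*(2 - 2*(-2)) = -46 + 26*(2 + 4) = -46 + 26*6 = -46 + 156 = 110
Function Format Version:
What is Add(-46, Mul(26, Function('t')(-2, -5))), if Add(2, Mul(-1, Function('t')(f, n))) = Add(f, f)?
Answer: 110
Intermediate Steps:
Function('t')(f, n) = Add(2, Mul(-2, f)) (Function('t')(f, n) = Add(2, Mul(-1, Add(f, f))) = Add(2, Mul(-1, Mul(2, f))) = Add(2, Mul(-2, f)))
Add(-46, Mul(26, Function('t')(-2, -5))) = Add(-46, Mul(26, Add(2, Mul(-2, -2)))) = Add(-46, Mul(26, Add(2, 4))) = Add(-46, Mul(26, 6)) = Add(-46, 156) = 110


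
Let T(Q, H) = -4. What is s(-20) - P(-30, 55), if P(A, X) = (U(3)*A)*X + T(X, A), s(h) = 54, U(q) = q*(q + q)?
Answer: 29758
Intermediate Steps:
U(q) = 2*q² (U(q) = q*(2*q) = 2*q²)
P(A, X) = -4 + 18*A*X (P(A, X) = ((2*3²)*A)*X - 4 = ((2*9)*A)*X - 4 = (18*A)*X - 4 = 18*A*X - 4 = -4 + 18*A*X)
s(-20) - P(-30, 55) = 54 - (-4 + 18*(-30)*55) = 54 - (-4 - 29700) = 54 - 1*(-29704) = 54 + 29704 = 29758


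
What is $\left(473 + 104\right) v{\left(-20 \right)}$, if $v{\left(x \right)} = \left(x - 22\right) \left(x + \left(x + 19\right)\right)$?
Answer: $508914$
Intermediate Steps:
$v{\left(x \right)} = \left(-22 + x\right) \left(19 + 2 x\right)$ ($v{\left(x \right)} = \left(-22 + x\right) \left(x + \left(19 + x\right)\right) = \left(-22 + x\right) \left(19 + 2 x\right)$)
$\left(473 + 104\right) v{\left(-20 \right)} = \left(473 + 104\right) \left(-418 - -500 + 2 \left(-20\right)^{2}\right) = 577 \left(-418 + 500 + 2 \cdot 400\right) = 577 \left(-418 + 500 + 800\right) = 577 \cdot 882 = 508914$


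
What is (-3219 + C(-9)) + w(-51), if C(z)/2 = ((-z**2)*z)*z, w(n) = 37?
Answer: -16304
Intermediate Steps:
C(z) = -2*z**4 (C(z) = 2*(((-z**2)*z)*z) = 2*((-z**3)*z) = 2*(-z**4) = -2*z**4)
(-3219 + C(-9)) + w(-51) = (-3219 - 2*(-9)**4) + 37 = (-3219 - 2*6561) + 37 = (-3219 - 13122) + 37 = -16341 + 37 = -16304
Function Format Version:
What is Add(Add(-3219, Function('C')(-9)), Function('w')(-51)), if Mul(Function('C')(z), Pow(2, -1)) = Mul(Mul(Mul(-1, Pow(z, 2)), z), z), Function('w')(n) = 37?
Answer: -16304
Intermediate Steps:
Function('C')(z) = Mul(-2, Pow(z, 4)) (Function('C')(z) = Mul(2, Mul(Mul(Mul(-1, Pow(z, 2)), z), z)) = Mul(2, Mul(Mul(-1, Pow(z, 3)), z)) = Mul(2, Mul(-1, Pow(z, 4))) = Mul(-2, Pow(z, 4)))
Add(Add(-3219, Function('C')(-9)), Function('w')(-51)) = Add(Add(-3219, Mul(-2, Pow(-9, 4))), 37) = Add(Add(-3219, Mul(-2, 6561)), 37) = Add(Add(-3219, -13122), 37) = Add(-16341, 37) = -16304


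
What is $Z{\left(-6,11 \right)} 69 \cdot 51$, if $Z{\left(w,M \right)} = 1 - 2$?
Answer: $-3519$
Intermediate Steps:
$Z{\left(w,M \right)} = -1$
$Z{\left(-6,11 \right)} 69 \cdot 51 = \left(-1\right) 69 \cdot 51 = \left(-69\right) 51 = -3519$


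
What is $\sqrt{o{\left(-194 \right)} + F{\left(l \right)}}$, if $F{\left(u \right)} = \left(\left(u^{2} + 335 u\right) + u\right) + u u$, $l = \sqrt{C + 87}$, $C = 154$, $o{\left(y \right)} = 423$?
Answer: $\sqrt{905 + 336 \sqrt{241}} \approx 78.238$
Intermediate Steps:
$l = \sqrt{241}$ ($l = \sqrt{154 + 87} = \sqrt{241} \approx 15.524$)
$F{\left(u \right)} = 2 u^{2} + 336 u$ ($F{\left(u \right)} = \left(u^{2} + 336 u\right) + u^{2} = 2 u^{2} + 336 u$)
$\sqrt{o{\left(-194 \right)} + F{\left(l \right)}} = \sqrt{423 + 2 \sqrt{241} \left(168 + \sqrt{241}\right)}$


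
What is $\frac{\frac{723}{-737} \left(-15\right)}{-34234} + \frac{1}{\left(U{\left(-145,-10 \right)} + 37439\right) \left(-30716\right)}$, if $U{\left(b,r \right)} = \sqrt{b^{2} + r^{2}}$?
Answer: $- \frac{233457071363904491}{543127424385925230544} + \frac{65 \sqrt{5}}{43053314718736} \approx -0.00042984$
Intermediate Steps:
$\frac{\frac{723}{-737} \left(-15\right)}{-34234} + \frac{1}{\left(U{\left(-145,-10 \right)} + 37439\right) \left(-30716\right)} = \frac{\frac{723}{-737} \left(-15\right)}{-34234} + \frac{1}{\left(\sqrt{\left(-145\right)^{2} + \left(-10\right)^{2}} + 37439\right) \left(-30716\right)} = 723 \left(- \frac{1}{737}\right) \left(-15\right) \left(- \frac{1}{34234}\right) + \frac{1}{\sqrt{21025 + 100} + 37439} \left(- \frac{1}{30716}\right) = \left(- \frac{723}{737}\right) \left(-15\right) \left(- \frac{1}{34234}\right) + \frac{1}{\sqrt{21125} + 37439} \left(- \frac{1}{30716}\right) = \frac{10845}{737} \left(- \frac{1}{34234}\right) + \frac{1}{65 \sqrt{5} + 37439} \left(- \frac{1}{30716}\right) = - \frac{10845}{25230458} + \frac{1}{37439 + 65 \sqrt{5}} \left(- \frac{1}{30716}\right) = - \frac{10845}{25230458} - \frac{1}{30716 \left(37439 + 65 \sqrt{5}\right)}$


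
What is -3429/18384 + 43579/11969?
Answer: 253371545/73346032 ≈ 3.4545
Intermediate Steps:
-3429/18384 + 43579/11969 = -3429*1/18384 + 43579*(1/11969) = -1143/6128 + 43579/11969 = 253371545/73346032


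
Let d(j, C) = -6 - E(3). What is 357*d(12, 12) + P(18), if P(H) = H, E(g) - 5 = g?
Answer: -4980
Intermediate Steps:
E(g) = 5 + g
d(j, C) = -14 (d(j, C) = -6 - (5 + 3) = -6 - 1*8 = -6 - 8 = -14)
357*d(12, 12) + P(18) = 357*(-14) + 18 = -4998 + 18 = -4980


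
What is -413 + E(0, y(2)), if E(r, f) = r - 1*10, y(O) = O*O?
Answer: -423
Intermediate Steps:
y(O) = O²
E(r, f) = -10 + r (E(r, f) = r - 10 = -10 + r)
-413 + E(0, y(2)) = -413 + (-10 + 0) = -413 - 10 = -423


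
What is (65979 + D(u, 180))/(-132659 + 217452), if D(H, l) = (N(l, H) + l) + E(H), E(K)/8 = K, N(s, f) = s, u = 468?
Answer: 70083/84793 ≈ 0.82652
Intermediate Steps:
E(K) = 8*K
D(H, l) = 2*l + 8*H (D(H, l) = (l + l) + 8*H = 2*l + 8*H)
(65979 + D(u, 180))/(-132659 + 217452) = (65979 + (2*180 + 8*468))/(-132659 + 217452) = (65979 + (360 + 3744))/84793 = (65979 + 4104)*(1/84793) = 70083*(1/84793) = 70083/84793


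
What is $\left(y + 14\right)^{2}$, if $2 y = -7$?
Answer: $\frac{441}{4} \approx 110.25$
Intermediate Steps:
$y = - \frac{7}{2}$ ($y = \frac{1}{2} \left(-7\right) = - \frac{7}{2} \approx -3.5$)
$\left(y + 14\right)^{2} = \left(- \frac{7}{2} + 14\right)^{2} = \left(\frac{21}{2}\right)^{2} = \frac{441}{4}$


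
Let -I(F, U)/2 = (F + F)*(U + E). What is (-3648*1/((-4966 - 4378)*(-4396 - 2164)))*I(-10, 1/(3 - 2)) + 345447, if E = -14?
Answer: 8271383709/23944 ≈ 3.4545e+5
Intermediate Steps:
I(F, U) = -4*F*(-14 + U) (I(F, U) = -2*(F + F)*(U - 14) = -2*2*F*(-14 + U) = -4*F*(-14 + U))
(-3648*1/((-4966 - 4378)*(-4396 - 2164)))*I(-10, 1/(3 - 2)) + 345447 = (-3648*1/((-4966 - 4378)*(-4396 - 2164)))*(4*(-10)*(14 - 1/(3 - 2))) + 345447 = (-3648/((-6560*(-9344))))*(4*(-10)*(14 - 1/1)) + 345447 = (-3648/61296640)*(4*(-10)*(14 - 1*1)) + 345447 = (-3648*1/61296640)*(4*(-10)*(14 - 1)) + 345447 = -57*(-10)*13/239440 + 345447 = -57/957760*(-520) + 345447 = 741/23944 + 345447 = 8271383709/23944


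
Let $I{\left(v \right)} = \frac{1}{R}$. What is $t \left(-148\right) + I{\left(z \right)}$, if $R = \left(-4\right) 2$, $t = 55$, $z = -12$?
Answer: $- \frac{65121}{8} \approx -8140.1$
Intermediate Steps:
$R = -8$
$I{\left(v \right)} = - \frac{1}{8}$ ($I{\left(v \right)} = \frac{1}{-8} = - \frac{1}{8}$)
$t \left(-148\right) + I{\left(z \right)} = 55 \left(-148\right) - \frac{1}{8} = -8140 - \frac{1}{8} = - \frac{65121}{8}$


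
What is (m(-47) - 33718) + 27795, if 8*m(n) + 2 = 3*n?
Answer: -47527/8 ≈ -5940.9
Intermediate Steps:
m(n) = -¼ + 3*n/8 (m(n) = -¼ + (3*n)/8 = -¼ + 3*n/8)
(m(-47) - 33718) + 27795 = ((-¼ + (3/8)*(-47)) - 33718) + 27795 = ((-¼ - 141/8) - 33718) + 27795 = (-143/8 - 33718) + 27795 = -269887/8 + 27795 = -47527/8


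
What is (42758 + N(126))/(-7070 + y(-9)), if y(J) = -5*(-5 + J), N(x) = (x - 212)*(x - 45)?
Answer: -4474/875 ≈ -5.1131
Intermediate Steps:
N(x) = (-212 + x)*(-45 + x)
y(J) = 25 - 5*J
(42758 + N(126))/(-7070 + y(-9)) = (42758 + (9540 + 126² - 257*126))/(-7070 + (25 - 5*(-9))) = (42758 + (9540 + 15876 - 32382))/(-7070 + (25 + 45)) = (42758 - 6966)/(-7070 + 70) = 35792/(-7000) = 35792*(-1/7000) = -4474/875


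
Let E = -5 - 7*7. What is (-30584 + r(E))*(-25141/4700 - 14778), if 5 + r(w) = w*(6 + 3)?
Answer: 86365804063/188 ≈ 4.5939e+8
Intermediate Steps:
E = -54 (E = -5 - 49 = -54)
r(w) = -5 + 9*w (r(w) = -5 + w*(6 + 3) = -5 + w*9 = -5 + 9*w)
(-30584 + r(E))*(-25141/4700 - 14778) = (-30584 + (-5 + 9*(-54)))*(-25141/4700 - 14778) = (-30584 + (-5 - 486))*(-25141*1/4700 - 14778) = (-30584 - 491)*(-25141/4700 - 14778) = -31075*(-69481741/4700) = 86365804063/188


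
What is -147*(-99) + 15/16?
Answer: 232863/16 ≈ 14554.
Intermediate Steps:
-147*(-99) + 15/16 = 14553 + 15*(1/16) = 14553 + 15/16 = 232863/16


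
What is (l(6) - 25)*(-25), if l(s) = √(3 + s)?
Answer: 550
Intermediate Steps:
(l(6) - 25)*(-25) = (√(3 + 6) - 25)*(-25) = (√9 - 25)*(-25) = (3 - 25)*(-25) = -22*(-25) = 550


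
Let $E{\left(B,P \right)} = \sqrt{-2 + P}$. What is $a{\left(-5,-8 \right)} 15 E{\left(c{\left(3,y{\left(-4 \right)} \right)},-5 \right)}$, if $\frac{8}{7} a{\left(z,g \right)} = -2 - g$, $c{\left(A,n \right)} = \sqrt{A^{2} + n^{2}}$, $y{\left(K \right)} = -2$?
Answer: $\frac{315 i \sqrt{7}}{4} \approx 208.35 i$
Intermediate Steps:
$a{\left(z,g \right)} = - \frac{7}{4} - \frac{7 g}{8}$ ($a{\left(z,g \right)} = \frac{7 \left(-2 - g\right)}{8} = - \frac{7}{4} - \frac{7 g}{8}$)
$a{\left(-5,-8 \right)} 15 E{\left(c{\left(3,y{\left(-4 \right)} \right)},-5 \right)} = \left(- \frac{7}{4} - -7\right) 15 \sqrt{-2 - 5} = \left(- \frac{7}{4} + 7\right) 15 \sqrt{-7} = \frac{21}{4} \cdot 15 i \sqrt{7} = \frac{315 i \sqrt{7}}{4}$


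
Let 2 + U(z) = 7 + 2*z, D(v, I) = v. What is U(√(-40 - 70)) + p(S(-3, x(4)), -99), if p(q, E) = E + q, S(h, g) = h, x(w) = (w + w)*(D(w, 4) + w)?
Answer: -97 + 2*I*√110 ≈ -97.0 + 20.976*I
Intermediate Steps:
x(w) = 4*w² (x(w) = (w + w)*(w + w) = (2*w)*(2*w) = 4*w²)
U(z) = 5 + 2*z (U(z) = -2 + (7 + 2*z) = 5 + 2*z)
U(√(-40 - 70)) + p(S(-3, x(4)), -99) = (5 + 2*√(-40 - 70)) + (-99 - 3) = (5 + 2*√(-110)) - 102 = (5 + 2*(I*√110)) - 102 = (5 + 2*I*√110) - 102 = -97 + 2*I*√110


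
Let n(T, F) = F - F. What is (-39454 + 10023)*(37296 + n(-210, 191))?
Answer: -1097658576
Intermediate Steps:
n(T, F) = 0
(-39454 + 10023)*(37296 + n(-210, 191)) = (-39454 + 10023)*(37296 + 0) = -29431*37296 = -1097658576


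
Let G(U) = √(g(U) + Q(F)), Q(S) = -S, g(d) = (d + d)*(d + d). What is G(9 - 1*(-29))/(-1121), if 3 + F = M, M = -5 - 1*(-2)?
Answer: -7*√118/1121 ≈ -0.067832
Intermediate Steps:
M = -3 (M = -5 + 2 = -3)
F = -6 (F = -3 - 3 = -6)
g(d) = 4*d² (g(d) = (2*d)*(2*d) = 4*d²)
G(U) = √(6 + 4*U²) (G(U) = √(4*U² - 1*(-6)) = √(4*U² + 6) = √(6 + 4*U²))
G(9 - 1*(-29))/(-1121) = √(6 + 4*(9 - 1*(-29))²)/(-1121) = √(6 + 4*(9 + 29)²)*(-1/1121) = √(6 + 4*38²)*(-1/1121) = √(6 + 4*1444)*(-1/1121) = √(6 + 5776)*(-1/1121) = √5782*(-1/1121) = (7*√118)*(-1/1121) = -7*√118/1121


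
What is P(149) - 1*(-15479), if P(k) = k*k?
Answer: 37680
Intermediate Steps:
P(k) = k²
P(149) - 1*(-15479) = 149² - 1*(-15479) = 22201 + 15479 = 37680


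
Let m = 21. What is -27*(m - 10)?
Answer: -297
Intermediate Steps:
-27*(m - 10) = -27*(21 - 10) = -27*11 = -297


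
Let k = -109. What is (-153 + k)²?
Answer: 68644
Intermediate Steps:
(-153 + k)² = (-153 - 109)² = (-262)² = 68644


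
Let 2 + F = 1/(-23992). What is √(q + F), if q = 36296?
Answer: √5222852350706/11996 ≈ 190.51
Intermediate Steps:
F = -47985/23992 (F = -2 + 1/(-23992) = -2 - 1/23992 = -47985/23992 ≈ -2.0000)
√(q + F) = √(36296 - 47985/23992) = √(870765647/23992) = √5222852350706/11996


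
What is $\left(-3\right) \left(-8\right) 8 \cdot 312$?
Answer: $59904$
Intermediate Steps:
$\left(-3\right) \left(-8\right) 8 \cdot 312 = 24 \cdot 8 \cdot 312 = 192 \cdot 312 = 59904$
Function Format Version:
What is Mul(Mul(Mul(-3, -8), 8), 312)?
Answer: 59904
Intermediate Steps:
Mul(Mul(Mul(-3, -8), 8), 312) = Mul(Mul(24, 8), 312) = Mul(192, 312) = 59904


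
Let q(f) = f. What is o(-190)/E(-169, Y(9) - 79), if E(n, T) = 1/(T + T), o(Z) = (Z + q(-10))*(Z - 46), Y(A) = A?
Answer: -6608000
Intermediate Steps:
o(Z) = (-46 + Z)*(-10 + Z) (o(Z) = (Z - 10)*(Z - 46) = (-10 + Z)*(-46 + Z) = (-46 + Z)*(-10 + Z))
E(n, T) = 1/(2*T)
o(-190)/E(-169, Y(9) - 79) = (460 + (-190)² - 56*(-190))/((1/(2*(9 - 79)))) = (460 + 36100 + 10640)/(((½)/(-70))) = 47200/(((½)*(-1/70))) = 47200/(-1/140) = 47200*(-140) = -6608000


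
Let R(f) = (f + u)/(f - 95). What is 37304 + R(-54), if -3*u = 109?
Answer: 16675159/447 ≈ 37305.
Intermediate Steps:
u = -109/3 (u = -1/3*109 = -109/3 ≈ -36.333)
R(f) = (-109/3 + f)/(-95 + f) (R(f) = (f - 109/3)/(f - 95) = (-109/3 + f)/(-95 + f))
37304 + R(-54) = 37304 + (-109/3 - 54)/(-95 - 54) = 37304 - 271/3/(-149) = 37304 - 1/149*(-271/3) = 37304 + 271/447 = 16675159/447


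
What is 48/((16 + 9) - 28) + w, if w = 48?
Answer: 32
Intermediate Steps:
48/((16 + 9) - 28) + w = 48/((16 + 9) - 28) + 48 = 48/(25 - 28) + 48 = 48/(-3) + 48 = 48*(-⅓) + 48 = -16 + 48 = 32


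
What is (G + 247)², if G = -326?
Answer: 6241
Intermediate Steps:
(G + 247)² = (-326 + 247)² = (-79)² = 6241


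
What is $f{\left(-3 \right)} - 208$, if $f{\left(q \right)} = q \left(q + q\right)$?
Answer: $-190$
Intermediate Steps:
$f{\left(q \right)} = 2 q^{2}$ ($f{\left(q \right)} = q 2 q = 2 q^{2}$)
$f{\left(-3 \right)} - 208 = 2 \left(-3\right)^{2} - 208 = 2 \cdot 9 - 208 = 18 - 208 = -190$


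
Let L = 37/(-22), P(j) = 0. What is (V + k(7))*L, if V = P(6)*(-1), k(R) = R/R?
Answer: -37/22 ≈ -1.6818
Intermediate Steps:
k(R) = 1
L = -37/22 (L = 37*(-1/22) = -37/22 ≈ -1.6818)
V = 0 (V = 0*(-1) = 0)
(V + k(7))*L = (0 + 1)*(-37/22) = 1*(-37/22) = -37/22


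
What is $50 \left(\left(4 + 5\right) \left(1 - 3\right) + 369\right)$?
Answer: $17550$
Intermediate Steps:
$50 \left(\left(4 + 5\right) \left(1 - 3\right) + 369\right) = 50 \left(9 \left(-2\right) + 369\right) = 50 \left(-18 + 369\right) = 50 \cdot 351 = 17550$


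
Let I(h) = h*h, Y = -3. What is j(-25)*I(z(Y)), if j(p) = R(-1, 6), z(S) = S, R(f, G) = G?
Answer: 54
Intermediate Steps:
j(p) = 6
I(h) = h²
j(-25)*I(z(Y)) = 6*(-3)² = 6*9 = 54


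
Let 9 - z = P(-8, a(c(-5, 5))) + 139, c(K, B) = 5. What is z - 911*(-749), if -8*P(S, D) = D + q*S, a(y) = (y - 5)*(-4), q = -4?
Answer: 682213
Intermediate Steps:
a(y) = 20 - 4*y (a(y) = (-5 + y)*(-4) = 20 - 4*y)
P(S, D) = S/2 - D/8 (P(S, D) = -(D - 4*S)/8 = S/2 - D/8)
z = -126 (z = 9 - (((1/2)*(-8) - (20 - 4*5)/8) + 139) = 9 - ((-4 - (20 - 20)/8) + 139) = 9 - ((-4 - 1/8*0) + 139) = 9 - ((-4 + 0) + 139) = 9 - (-4 + 139) = 9 - 1*135 = 9 - 135 = -126)
z - 911*(-749) = -126 - 911*(-749) = -126 + 682339 = 682213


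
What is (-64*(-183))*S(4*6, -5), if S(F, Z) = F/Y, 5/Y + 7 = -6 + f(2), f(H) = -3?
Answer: -4497408/5 ≈ -8.9948e+5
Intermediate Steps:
Y = -5/16 (Y = 5/(-7 + (-6 - 3)) = 5/(-7 - 9) = 5/(-16) = 5*(-1/16) = -5/16 ≈ -0.31250)
S(F, Z) = -16*F/5 (S(F, Z) = F/(-5/16) = F*(-16/5) = -16*F/5)
(-64*(-183))*S(4*6, -5) = (-64*(-183))*(-64*6/5) = 11712*(-16/5*24) = 11712*(-384/5) = -4497408/5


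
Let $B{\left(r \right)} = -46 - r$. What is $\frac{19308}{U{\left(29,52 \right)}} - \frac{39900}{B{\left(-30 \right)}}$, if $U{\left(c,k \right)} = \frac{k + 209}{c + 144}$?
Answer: $\frac{5321537}{348} \approx 15292.0$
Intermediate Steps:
$U{\left(c,k \right)} = \frac{209 + k}{144 + c}$
$\frac{19308}{U{\left(29,52 \right)}} - \frac{39900}{B{\left(-30 \right)}} = \frac{19308}{\frac{1}{144 + 29} \left(209 + 52\right)} - \frac{39900}{-46 - -30} = \frac{19308}{\frac{1}{173} \cdot 261} - \frac{39900}{-46 + 30} = \frac{19308}{\frac{1}{173} \cdot 261} - \frac{39900}{-16} = \frac{19308}{\frac{261}{173}} - - \frac{9975}{4} = 19308 \cdot \frac{173}{261} + \frac{9975}{4} = \frac{1113428}{87} + \frac{9975}{4} = \frac{5321537}{348}$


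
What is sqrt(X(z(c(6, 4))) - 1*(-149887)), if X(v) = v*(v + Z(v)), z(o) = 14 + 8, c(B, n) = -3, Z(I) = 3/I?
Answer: sqrt(150374) ≈ 387.78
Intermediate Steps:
z(o) = 22
X(v) = v*(v + 3/v)
sqrt(X(z(c(6, 4))) - 1*(-149887)) = sqrt((3 + 22**2) - 1*(-149887)) = sqrt((3 + 484) + 149887) = sqrt(487 + 149887) = sqrt(150374)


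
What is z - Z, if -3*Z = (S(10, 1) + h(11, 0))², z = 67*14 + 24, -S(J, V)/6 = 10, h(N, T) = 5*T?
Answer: 2162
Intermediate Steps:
S(J, V) = -60 (S(J, V) = -6*10 = -60)
z = 962 (z = 938 + 24 = 962)
Z = -1200 (Z = -(-60 + 5*0)²/3 = -(-60 + 0)²/3 = -⅓*(-60)² = -⅓*3600 = -1200)
z - Z = 962 - 1*(-1200) = 962 + 1200 = 2162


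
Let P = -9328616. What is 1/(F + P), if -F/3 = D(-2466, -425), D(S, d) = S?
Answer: -1/9321218 ≈ -1.0728e-7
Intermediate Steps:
F = 7398 (F = -3*(-2466) = 7398)
1/(F + P) = 1/(7398 - 9328616) = 1/(-9321218) = -1/9321218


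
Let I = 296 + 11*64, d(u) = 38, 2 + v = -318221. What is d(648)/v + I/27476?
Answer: 79294728/2185873787 ≈ 0.036276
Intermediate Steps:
v = -318223 (v = -2 - 318221 = -318223)
I = 1000 (I = 296 + 704 = 1000)
d(648)/v + I/27476 = 38/(-318223) + 1000/27476 = 38*(-1/318223) + 1000*(1/27476) = -38/318223 + 250/6869 = 79294728/2185873787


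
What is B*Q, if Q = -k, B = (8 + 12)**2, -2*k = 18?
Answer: 3600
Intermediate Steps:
k = -9 (k = -1/2*18 = -9)
B = 400 (B = 20**2 = 400)
Q = 9 (Q = -1*(-9) = 9)
B*Q = 400*9 = 3600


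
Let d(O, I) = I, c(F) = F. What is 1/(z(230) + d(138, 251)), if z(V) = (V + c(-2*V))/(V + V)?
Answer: 2/501 ≈ 0.0039920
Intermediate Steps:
z(V) = -½ (z(V) = (V - 2*V)/(V + V) = (-V)/((2*V)) = (-V)*(1/(2*V)) = -½)
1/(z(230) + d(138, 251)) = 1/(-½ + 251) = 1/(501/2) = 2/501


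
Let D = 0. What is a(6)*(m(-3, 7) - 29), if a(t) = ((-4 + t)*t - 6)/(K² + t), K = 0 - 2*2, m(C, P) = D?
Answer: -87/11 ≈ -7.9091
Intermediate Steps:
m(C, P) = 0
K = -4 (K = 0 - 4 = -4)
a(t) = (-6 + t*(-4 + t))/(16 + t) (a(t) = ((-4 + t)*t - 6)/((-4)² + t) = (t*(-4 + t) - 6)/(16 + t) = (-6 + t*(-4 + t))/(16 + t))
a(6)*(m(-3, 7) - 29) = ((-6 + 6² - 4*6)/(16 + 6))*(0 - 29) = ((-6 + 36 - 24)/22)*(-29) = ((1/22)*6)*(-29) = (3/11)*(-29) = -87/11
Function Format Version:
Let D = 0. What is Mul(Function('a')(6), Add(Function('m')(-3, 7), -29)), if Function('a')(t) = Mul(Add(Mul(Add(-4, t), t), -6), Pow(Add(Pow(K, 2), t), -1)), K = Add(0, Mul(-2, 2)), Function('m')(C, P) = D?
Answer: Rational(-87, 11) ≈ -7.9091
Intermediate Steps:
Function('m')(C, P) = 0
K = -4 (K = Add(0, -4) = -4)
Function('a')(t) = Mul(Pow(Add(16, t), -1), Add(-6, Mul(t, Add(-4, t)))) (Function('a')(t) = Mul(Add(Mul(Add(-4, t), t), -6), Pow(Add(Pow(-4, 2), t), -1)) = Mul(Add(Mul(t, Add(-4, t)), -6), Pow(Add(16, t), -1)) = Mul(Add(-6, Mul(t, Add(-4, t))), Pow(Add(16, t), -1)) = Mul(Pow(Add(16, t), -1), Add(-6, Mul(t, Add(-4, t)))))
Mul(Function('a')(6), Add(Function('m')(-3, 7), -29)) = Mul(Mul(Pow(Add(16, 6), -1), Add(-6, Pow(6, 2), Mul(-4, 6))), Add(0, -29)) = Mul(Mul(Pow(22, -1), Add(-6, 36, -24)), -29) = Mul(Mul(Rational(1, 22), 6), -29) = Mul(Rational(3, 11), -29) = Rational(-87, 11)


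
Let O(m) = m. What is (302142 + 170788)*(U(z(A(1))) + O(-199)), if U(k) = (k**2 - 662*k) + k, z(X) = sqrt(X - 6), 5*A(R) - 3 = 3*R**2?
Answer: -96383134 - 125042692*I*sqrt(30) ≈ -9.6383e+7 - 6.8489e+8*I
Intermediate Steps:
A(R) = 3/5 + 3*R**2/5 (A(R) = 3/5 + (3*R**2)/5 = 3/5 + 3*R**2/5)
z(X) = sqrt(-6 + X)
U(k) = k**2 - 661*k
(302142 + 170788)*(U(z(A(1))) + O(-199)) = (302142 + 170788)*(sqrt(-6 + (3/5 + (3/5)*1**2))*(-661 + sqrt(-6 + (3/5 + (3/5)*1**2))) - 199) = 472930*(sqrt(-6 + (3/5 + (3/5)*1))*(-661 + sqrt(-6 + (3/5 + (3/5)*1))) - 199) = 472930*(sqrt(-6 + (3/5 + 3/5))*(-661 + sqrt(-6 + (3/5 + 3/5))) - 199) = 472930*(sqrt(-6 + 6/5)*(-661 + sqrt(-6 + 6/5)) - 199) = 472930*(sqrt(-24/5)*(-661 + sqrt(-24/5)) - 199) = 472930*((2*I*sqrt(30)/5)*(-661 + 2*I*sqrt(30)/5) - 199) = 472930*(2*I*sqrt(30)*(-661 + 2*I*sqrt(30)/5)/5 - 199) = 472930*(-199 + 2*I*sqrt(30)*(-661 + 2*I*sqrt(30)/5)/5) = -94113070 + 189172*I*sqrt(30)*(-661 + 2*I*sqrt(30)/5)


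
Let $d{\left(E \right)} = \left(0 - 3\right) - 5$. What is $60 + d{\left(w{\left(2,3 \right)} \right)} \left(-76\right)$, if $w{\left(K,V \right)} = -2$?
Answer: $668$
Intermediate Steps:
$d{\left(E \right)} = -8$ ($d{\left(E \right)} = -3 - 5 = -8$)
$60 + d{\left(w{\left(2,3 \right)} \right)} \left(-76\right) = 60 - -608 = 60 + 608 = 668$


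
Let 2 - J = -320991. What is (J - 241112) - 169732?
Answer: -89851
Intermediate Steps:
J = 320993 (J = 2 - 1*(-320991) = 2 + 320991 = 320993)
(J - 241112) - 169732 = (320993 - 241112) - 169732 = 79881 - 169732 = -89851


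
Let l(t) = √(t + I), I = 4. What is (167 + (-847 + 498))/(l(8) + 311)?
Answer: -56602/96709 + 364*√3/96709 ≈ -0.57876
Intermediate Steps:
l(t) = √(4 + t) (l(t) = √(t + 4) = √(4 + t))
(167 + (-847 + 498))/(l(8) + 311) = (167 + (-847 + 498))/(√(4 + 8) + 311) = (167 - 349)/(√12 + 311) = -182/(2*√3 + 311) = -182/(311 + 2*√3)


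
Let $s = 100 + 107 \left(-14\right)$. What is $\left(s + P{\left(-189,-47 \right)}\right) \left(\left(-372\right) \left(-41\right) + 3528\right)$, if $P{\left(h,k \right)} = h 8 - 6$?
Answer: $-54762480$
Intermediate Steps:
$P{\left(h,k \right)} = -6 + 8 h$ ($P{\left(h,k \right)} = 8 h - 6 = -6 + 8 h$)
$s = -1398$ ($s = 100 - 1498 = -1398$)
$\left(s + P{\left(-189,-47 \right)}\right) \left(\left(-372\right) \left(-41\right) + 3528\right) = \left(-1398 + \left(-6 + 8 \left(-189\right)\right)\right) \left(\left(-372\right) \left(-41\right) + 3528\right) = \left(-1398 - 1518\right) \left(15252 + 3528\right) = \left(-1398 - 1518\right) 18780 = \left(-2916\right) 18780 = -54762480$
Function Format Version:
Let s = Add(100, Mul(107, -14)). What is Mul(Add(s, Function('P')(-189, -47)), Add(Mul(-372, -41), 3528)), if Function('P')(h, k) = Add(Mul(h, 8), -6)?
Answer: -54762480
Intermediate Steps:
Function('P')(h, k) = Add(-6, Mul(8, h)) (Function('P')(h, k) = Add(Mul(8, h), -6) = Add(-6, Mul(8, h)))
s = -1398 (s = Add(100, -1498) = -1398)
Mul(Add(s, Function('P')(-189, -47)), Add(Mul(-372, -41), 3528)) = Mul(Add(-1398, Add(-6, Mul(8, -189))), Add(Mul(-372, -41), 3528)) = Mul(Add(-1398, Add(-6, -1512)), Add(15252, 3528)) = Mul(Add(-1398, -1518), 18780) = Mul(-2916, 18780) = -54762480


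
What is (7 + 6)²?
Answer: 169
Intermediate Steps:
(7 + 6)² = 13² = 169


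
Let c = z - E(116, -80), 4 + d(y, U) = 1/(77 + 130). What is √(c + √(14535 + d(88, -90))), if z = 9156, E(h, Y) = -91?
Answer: √(44024967 + 69*√69182114)/69 ≈ 96.786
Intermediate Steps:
d(y, U) = -827/207 (d(y, U) = -4 + 1/(77 + 130) = -4 + 1/207 = -827/207)
c = 9247 (c = 9156 - 1*(-91) = 9156 + 91 = 9247)
√(c + √(14535 + d(88, -90))) = √(9247 + √(14535 - 827/207)) = √(9247 + √(3007918/207)) = √(9247 + √69182114/69)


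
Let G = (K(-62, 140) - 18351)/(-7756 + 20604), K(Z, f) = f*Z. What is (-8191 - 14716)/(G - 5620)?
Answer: 294309136/72232791 ≈ 4.0745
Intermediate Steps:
K(Z, f) = Z*f
G = -27031/12848 (G = (-62*140 - 18351)/(-7756 + 20604) = (-8680 - 18351)/12848 = -27031*1/12848 = -27031/12848 ≈ -2.1039)
(-8191 - 14716)/(G - 5620) = (-8191 - 14716)/(-27031/12848 - 5620) = -22907/(-72232791/12848) = -22907*(-12848/72232791) = 294309136/72232791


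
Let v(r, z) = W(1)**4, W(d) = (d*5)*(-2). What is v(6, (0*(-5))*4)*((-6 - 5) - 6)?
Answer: -170000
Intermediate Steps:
W(d) = -10*d (W(d) = (5*d)*(-2) = -10*d)
v(r, z) = 10000 (v(r, z) = (-10*1)**4 = (-10)**4 = 10000)
v(6, (0*(-5))*4)*((-6 - 5) - 6) = 10000*((-6 - 5) - 6) = 10000*(-11 - 6) = 10000*(-17) = -170000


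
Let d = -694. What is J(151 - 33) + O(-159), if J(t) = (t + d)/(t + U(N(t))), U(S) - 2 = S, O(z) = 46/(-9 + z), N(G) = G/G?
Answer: -51167/10164 ≈ -5.0341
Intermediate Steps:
N(G) = 1
O(z) = 46/(-9 + z)
U(S) = 2 + S
J(t) = (-694 + t)/(3 + t) (J(t) = (t - 694)/(t + (2 + 1)) = (-694 + t)/(t + 3) = (-694 + t)/(3 + t))
J(151 - 33) + O(-159) = (-694 + (151 - 33))/(3 + (151 - 33)) + 46/(-9 - 159) = (-694 + 118)/(3 + 118) + 46/(-168) = -576/121 + 46*(-1/168) = (1/121)*(-576) - 23/84 = -576/121 - 23/84 = -51167/10164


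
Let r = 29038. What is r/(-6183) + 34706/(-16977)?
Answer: -235855108/34989597 ≈ -6.7407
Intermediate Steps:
r/(-6183) + 34706/(-16977) = 29038/(-6183) + 34706/(-16977) = 29038*(-1/6183) + 34706*(-1/16977) = -29038/6183 - 34706/16977 = -235855108/34989597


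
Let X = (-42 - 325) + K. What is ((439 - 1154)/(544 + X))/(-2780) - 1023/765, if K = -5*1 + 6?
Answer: -33711623/25236840 ≈ -1.3358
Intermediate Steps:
K = 1 (K = -5 + 6 = 1)
X = -366 (X = (-42 - 325) + 1 = -367 + 1 = -366)
((439 - 1154)/(544 + X))/(-2780) - 1023/765 = ((439 - 1154)/(544 - 366))/(-2780) - 1023/765 = -715/178*(-1/2780) - 1023*1/765 = -715*1/178*(-1/2780) - 341/255 = -715/178*(-1/2780) - 341/255 = 143/98968 - 341/255 = -33711623/25236840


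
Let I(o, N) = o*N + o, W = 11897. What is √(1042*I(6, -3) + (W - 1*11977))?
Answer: 22*I*√26 ≈ 112.18*I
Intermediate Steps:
I(o, N) = o + N*o (I(o, N) = N*o + o = o + N*o)
√(1042*I(6, -3) + (W - 1*11977)) = √(1042*(6*(1 - 3)) + (11897 - 1*11977)) = √(1042*(6*(-2)) + (11897 - 11977)) = √(1042*(-12) - 80) = √(-12504 - 80) = √(-12584) = 22*I*√26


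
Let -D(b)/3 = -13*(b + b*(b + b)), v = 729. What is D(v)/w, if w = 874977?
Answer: 13826943/291659 ≈ 47.408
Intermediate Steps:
D(b) = 39*b + 78*b² (D(b) = -(-39)*(b + b*(b + b)) = -(-39)*(b + b*(2*b)) = -(-39)*(b + 2*b²) = -3*(-26*b² - 13*b) = 39*b + 78*b²)
D(v)/w = (39*729*(1 + 2*729))/874977 = (39*729*(1 + 1458))*(1/874977) = (39*729*1459)*(1/874977) = 41480829*(1/874977) = 13826943/291659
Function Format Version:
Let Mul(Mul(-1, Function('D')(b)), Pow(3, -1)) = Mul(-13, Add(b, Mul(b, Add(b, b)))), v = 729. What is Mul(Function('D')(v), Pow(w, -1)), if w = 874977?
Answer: Rational(13826943, 291659) ≈ 47.408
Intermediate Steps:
Function('D')(b) = Add(Mul(39, b), Mul(78, Pow(b, 2))) (Function('D')(b) = Mul(-3, Mul(-13, Add(b, Mul(b, Add(b, b))))) = Mul(-3, Mul(-13, Add(b, Mul(b, Mul(2, b))))) = Mul(-3, Mul(-13, Add(b, Mul(2, Pow(b, 2))))) = Mul(-3, Add(Mul(-26, Pow(b, 2)), Mul(-13, b))) = Add(Mul(39, b), Mul(78, Pow(b, 2))))
Mul(Function('D')(v), Pow(w, -1)) = Mul(Mul(39, 729, Add(1, Mul(2, 729))), Pow(874977, -1)) = Mul(Mul(39, 729, Add(1, 1458)), Rational(1, 874977)) = Mul(Mul(39, 729, 1459), Rational(1, 874977)) = Mul(41480829, Rational(1, 874977)) = Rational(13826943, 291659)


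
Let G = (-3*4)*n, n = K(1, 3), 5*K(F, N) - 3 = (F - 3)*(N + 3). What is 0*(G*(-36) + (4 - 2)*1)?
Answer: 0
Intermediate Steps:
K(F, N) = ⅗ + (-3 + F)*(3 + N)/5 (K(F, N) = ⅗ + ((F - 3)*(N + 3))/5 = ⅗ + ((-3 + F)*(3 + N))/5 = ⅗ + (-3 + F)*(3 + N)/5)
n = -9/5 (n = -6/5 - ⅗*3 + (⅗)*1 + (⅕)*1*3 = -6/5 - 9/5 + ⅗ + ⅗ = -9/5 ≈ -1.8000)
G = 108/5 (G = -3*4*(-9/5) = -12*(-9/5) = 108/5 ≈ 21.600)
0*(G*(-36) + (4 - 2)*1) = 0*((108/5)*(-36) + (4 - 2)*1) = 0*(-3888/5 + 2*1) = 0*(-3888/5 + 2) = 0*(-3878/5) = 0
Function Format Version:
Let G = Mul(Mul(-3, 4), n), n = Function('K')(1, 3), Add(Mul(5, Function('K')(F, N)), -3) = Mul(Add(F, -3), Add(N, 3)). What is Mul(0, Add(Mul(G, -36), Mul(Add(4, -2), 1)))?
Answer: 0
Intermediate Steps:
Function('K')(F, N) = Add(Rational(3, 5), Mul(Rational(1, 5), Add(-3, F), Add(3, N))) (Function('K')(F, N) = Add(Rational(3, 5), Mul(Rational(1, 5), Mul(Add(F, -3), Add(N, 3)))) = Add(Rational(3, 5), Mul(Rational(1, 5), Mul(Add(-3, F), Add(3, N)))) = Add(Rational(3, 5), Mul(Rational(1, 5), Add(-3, F), Add(3, N))))
n = Rational(-9, 5) (n = Add(Rational(-6, 5), Mul(Rational(-3, 5), 3), Mul(Rational(3, 5), 1), Mul(Rational(1, 5), 1, 3)) = Add(Rational(-6, 5), Rational(-9, 5), Rational(3, 5), Rational(3, 5)) = Rational(-9, 5) ≈ -1.8000)
G = Rational(108, 5) (G = Mul(Mul(-3, 4), Rational(-9, 5)) = Mul(-12, Rational(-9, 5)) = Rational(108, 5) ≈ 21.600)
Mul(0, Add(Mul(G, -36), Mul(Add(4, -2), 1))) = Mul(0, Add(Mul(Rational(108, 5), -36), Mul(Add(4, -2), 1))) = Mul(0, Add(Rational(-3888, 5), Mul(2, 1))) = Mul(0, Add(Rational(-3888, 5), 2)) = Mul(0, Rational(-3878, 5)) = 0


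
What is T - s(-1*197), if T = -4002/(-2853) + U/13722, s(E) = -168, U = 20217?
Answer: 743289337/4349874 ≈ 170.88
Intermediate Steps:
T = 12510505/4349874 (T = -4002/(-2853) + 20217/13722 = -4002*(-1/2853) + 20217*(1/13722) = 1334/951 + 6739/4574 = 12510505/4349874 ≈ 2.8761)
T - s(-1*197) = 12510505/4349874 - 1*(-168) = 12510505/4349874 + 168 = 743289337/4349874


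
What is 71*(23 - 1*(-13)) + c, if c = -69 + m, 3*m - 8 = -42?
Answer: 7427/3 ≈ 2475.7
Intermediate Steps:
m = -34/3 (m = 8/3 + (⅓)*(-42) = 8/3 - 14 = -34/3 ≈ -11.333)
c = -241/3 (c = -69 - 34/3 = -241/3 ≈ -80.333)
71*(23 - 1*(-13)) + c = 71*(23 - 1*(-13)) - 241/3 = 71*(23 + 13) - 241/3 = 71*36 - 241/3 = 2556 - 241/3 = 7427/3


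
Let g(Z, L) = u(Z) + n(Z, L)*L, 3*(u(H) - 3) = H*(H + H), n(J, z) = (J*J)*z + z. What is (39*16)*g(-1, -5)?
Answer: 33488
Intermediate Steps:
n(J, z) = z + z*J**2 (n(J, z) = J**2*z + z = z*J**2 + z = z + z*J**2)
u(H) = 3 + 2*H**2/3 (u(H) = 3 + (H*(H + H))/3 = 3 + (H*(2*H))/3 = 3 + (2*H**2)/3 = 3 + 2*H**2/3)
g(Z, L) = 3 + 2*Z**2/3 + L**2*(1 + Z**2) (g(Z, L) = (3 + 2*Z**2/3) + (L*(1 + Z**2))*L = (3 + 2*Z**2/3) + L**2*(1 + Z**2) = 3 + 2*Z**2/3 + L**2*(1 + Z**2))
(39*16)*g(-1, -5) = (39*16)*(3 + (2/3)*(-1)**2 + (-5)**2*(1 + (-1)**2)) = 624*(3 + (2/3)*1 + 25*(1 + 1)) = 624*(3 + 2/3 + 25*2) = 624*(3 + 2/3 + 50) = 624*(161/3) = 33488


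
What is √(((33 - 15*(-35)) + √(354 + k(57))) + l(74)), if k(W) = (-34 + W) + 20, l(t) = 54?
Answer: √(612 + √397) ≈ 25.138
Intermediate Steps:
k(W) = -14 + W
√(((33 - 15*(-35)) + √(354 + k(57))) + l(74)) = √(((33 - 15*(-35)) + √(354 + (-14 + 57))) + 54) = √(((33 + 525) + √(354 + 43)) + 54) = √((558 + √397) + 54) = √(612 + √397)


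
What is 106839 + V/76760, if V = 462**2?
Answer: 2050293771/19190 ≈ 1.0684e+5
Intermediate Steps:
V = 213444
106839 + V/76760 = 106839 + 213444/76760 = 106839 + 213444*(1/76760) = 106839 + 53361/19190 = 2050293771/19190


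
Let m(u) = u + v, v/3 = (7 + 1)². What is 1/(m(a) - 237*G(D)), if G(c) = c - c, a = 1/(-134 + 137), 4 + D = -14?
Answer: 3/577 ≈ 0.0051993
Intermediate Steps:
D = -18 (D = -4 - 14 = -18)
a = ⅓ (a = 1/3 = ⅓ ≈ 0.33333)
v = 192 (v = 3*(7 + 1)² = 3*8² = 3*64 = 192)
m(u) = 192 + u (m(u) = u + 192 = 192 + u)
G(c) = 0
1/(m(a) - 237*G(D)) = 1/((192 + ⅓) - 237*0) = 1/(577/3 + 0) = 1/(577/3) = 3/577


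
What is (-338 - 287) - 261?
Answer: -886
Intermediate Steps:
(-338 - 287) - 261 = -625 - 261 = -886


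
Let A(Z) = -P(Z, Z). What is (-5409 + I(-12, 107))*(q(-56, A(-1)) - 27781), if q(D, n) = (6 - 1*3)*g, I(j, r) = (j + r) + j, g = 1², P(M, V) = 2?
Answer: 147945628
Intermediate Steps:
g = 1
I(j, r) = r + 2*j
A(Z) = -2 (A(Z) = -1*2 = -2)
q(D, n) = 3 (q(D, n) = (6 - 1*3)*1 = (6 - 3)*1 = 3*1 = 3)
(-5409 + I(-12, 107))*(q(-56, A(-1)) - 27781) = (-5409 + (107 + 2*(-12)))*(3 - 27781) = (-5409 + (107 - 24))*(-27778) = (-5409 + 83)*(-27778) = -5326*(-27778) = 147945628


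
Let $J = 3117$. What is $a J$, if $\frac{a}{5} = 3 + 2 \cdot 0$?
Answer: $46755$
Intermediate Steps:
$a = 15$ ($a = 5 \left(3 + 2 \cdot 0\right) = 5 \left(3 + 0\right) = 5 \cdot 3 = 15$)
$a J = 15 \cdot 3117 = 46755$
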